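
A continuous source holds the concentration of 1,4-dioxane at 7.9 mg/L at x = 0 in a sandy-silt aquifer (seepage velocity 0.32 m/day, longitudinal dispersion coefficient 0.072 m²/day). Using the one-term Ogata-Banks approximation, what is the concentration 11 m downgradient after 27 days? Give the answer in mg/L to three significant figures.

0.914 mg/L

For a continuous step input, C/C₀ ≈ ½·erfc((x−vt)/(2√(Dt))).
vt = 0.32 × 27 = 8.64 m and 2√(Dt) = 2√(0.072 × 27) = 2.789 m.
Argument (x−vt)/(2√(Dt)) = (11 − 8.64)/2.789 = 0.8462; ½·erfc(0.8462) = 0.1157.
C = 7.9 × 0.1157 = 0.914 mg/L.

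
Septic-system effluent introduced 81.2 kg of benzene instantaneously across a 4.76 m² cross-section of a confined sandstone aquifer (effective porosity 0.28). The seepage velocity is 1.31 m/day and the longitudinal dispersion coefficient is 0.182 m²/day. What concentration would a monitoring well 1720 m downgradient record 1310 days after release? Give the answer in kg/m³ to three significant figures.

For an instantaneous plane source, C(x,t) = M/(n_e·A·√(4πDt)) · exp(−(x−vt)²/(4Dt)), with n_e·A the pore (flow) area.
Plume center vt = 1.31 × 1310 = 1716.1 m, so the well at 1720 m is 3.9 m downgradient of the peak.
√(4πDt) = 54.74 m, giving peak height M/(n_e·A·√(4πDt)) = 81.2/(0.28 × 4.76 × 54.74) = 1.113 kg/m³.
(x−vt)²/(4Dt) = (3.9)²/(4 × 0.182 × 1310) = 0.01595; exp(−0.01595) = 0.9842.
C = 1.113 × 0.9842 = 1.10 kg/m³.

1.10 kg/m³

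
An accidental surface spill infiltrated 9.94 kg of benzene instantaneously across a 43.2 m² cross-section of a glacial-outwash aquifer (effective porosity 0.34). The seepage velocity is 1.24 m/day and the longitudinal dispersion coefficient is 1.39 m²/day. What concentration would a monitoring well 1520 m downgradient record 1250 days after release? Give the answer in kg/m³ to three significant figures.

For an instantaneous plane source, C(x,t) = M/(n_e·A·√(4πDt)) · exp(−(x−vt)²/(4Dt)), with n_e·A the pore (flow) area.
Plume center vt = 1.24 × 1250 = 1550 m, so the well at 1520 m is 30 m upgradient of the peak.
√(4πDt) = 147.8 m, giving peak height M/(n_e·A·√(4πDt)) = 9.94/(0.34 × 43.2 × 147.8) = 0.004579 kg/m³.
(x−vt)²/(4Dt) = (-30)²/(4 × 1.39 × 1250) = 0.1295; exp(−0.1295) = 0.8785.
C = 0.004579 × 0.8785 = 0.00402 kg/m³.

0.00402 kg/m³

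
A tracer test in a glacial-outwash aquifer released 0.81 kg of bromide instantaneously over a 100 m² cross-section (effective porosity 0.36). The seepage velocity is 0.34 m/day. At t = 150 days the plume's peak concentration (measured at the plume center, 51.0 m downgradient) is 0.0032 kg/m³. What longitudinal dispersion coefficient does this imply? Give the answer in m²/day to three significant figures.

At the plume center C_max = M/(n_e·A·√(4πDt)), so D = M²/(4πt·(n_e·A·C_max)²).
n_e·A·C_max = 0.36 × 100 × 0.0032 = 0.1152 kg/m.
D = 0.81²/(4π × 150 × 0.1152²) = 0.0262 m²/day.

0.0262 m²/day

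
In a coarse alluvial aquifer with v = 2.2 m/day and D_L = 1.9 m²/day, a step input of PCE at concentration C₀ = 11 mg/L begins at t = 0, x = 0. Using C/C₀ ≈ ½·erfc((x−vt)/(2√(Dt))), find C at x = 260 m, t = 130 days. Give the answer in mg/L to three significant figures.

9.67 mg/L

For a continuous step input, C/C₀ ≈ ½·erfc((x−vt)/(2√(Dt))).
vt = 2.2 × 130 = 286 m and 2√(Dt) = 2√(1.9 × 130) = 31.43 m.
Argument (x−vt)/(2√(Dt)) = (260 − 286)/31.43 = -0.8272; ½·erfc(-0.8272) = 0.8790.
C = 11 × 0.8790 = 9.67 mg/L.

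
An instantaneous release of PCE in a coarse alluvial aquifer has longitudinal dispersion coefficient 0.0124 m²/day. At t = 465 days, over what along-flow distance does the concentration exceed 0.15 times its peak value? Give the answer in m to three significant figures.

13.2 m

The plume is Gaussian with σ = √(2Dt) = √(2 × 0.0124 × 465) = 3.396 m.
C/C_peak = exp(−Δx²/(2σ²)) = 0.15 ⇒ Δx = σ·√(−2 ln 0.15) = 3.396 × 1.948 = 6.615 m.
Width = 2Δx = 13.2 m.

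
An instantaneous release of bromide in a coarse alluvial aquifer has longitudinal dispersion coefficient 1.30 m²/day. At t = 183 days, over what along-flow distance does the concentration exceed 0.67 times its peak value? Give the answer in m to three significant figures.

39.0 m

The plume is Gaussian with σ = √(2Dt) = √(2 × 1.30 × 183) = 21.81 m.
C/C_peak = exp(−Δx²/(2σ²)) = 0.67 ⇒ Δx = σ·√(−2 ln 0.67) = 21.81 × 0.8950 = 19.52 m.
Width = 2Δx = 39.0 m.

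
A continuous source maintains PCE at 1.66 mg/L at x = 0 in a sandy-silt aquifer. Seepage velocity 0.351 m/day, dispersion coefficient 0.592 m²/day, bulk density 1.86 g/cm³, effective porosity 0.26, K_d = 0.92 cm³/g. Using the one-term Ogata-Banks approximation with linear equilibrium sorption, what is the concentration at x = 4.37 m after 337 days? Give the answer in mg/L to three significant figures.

1.56 mg/L

Retardation factor R = 1 + ρ_b·K_d/n = 1 + 1.86 × 0.92/0.26 = 7.582.
Sorption retards both mechanisms: v_R = v/R = 0.04629 m/day, D_R = D/R = 0.07808 m²/day.
v_R·t = 0.04629 × 337 = 15.59973 m; 2√(D_R t) = 10.26 m; argument = (4.37 − 15.59973)/10.26 = -1.095.
C = C₀ × ½·erfc(-1.095) = 1.66 × 0.9393 = 1.56 mg/L.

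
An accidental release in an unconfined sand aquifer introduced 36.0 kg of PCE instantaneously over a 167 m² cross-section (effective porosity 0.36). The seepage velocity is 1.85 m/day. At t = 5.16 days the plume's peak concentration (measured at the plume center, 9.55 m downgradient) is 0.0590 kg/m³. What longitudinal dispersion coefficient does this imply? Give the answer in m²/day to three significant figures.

At the plume center C_max = M/(n_e·A·√(4πDt)), so D = M²/(4πt·(n_e·A·C_max)²).
n_e·A·C_max = 0.36 × 167 × 0.0590 = 3.547 kg/m.
D = 36.0²/(4π × 5.16 × 3.547²) = 1.59 m²/day.

1.59 m²/day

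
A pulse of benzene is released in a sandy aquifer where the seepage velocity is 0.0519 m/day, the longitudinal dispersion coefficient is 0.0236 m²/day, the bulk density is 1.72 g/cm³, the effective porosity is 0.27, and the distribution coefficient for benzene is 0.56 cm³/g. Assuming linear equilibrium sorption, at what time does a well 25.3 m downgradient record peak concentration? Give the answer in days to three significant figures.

2190 days

Retardation factor R = 1 + ρ_b·K_d/n = 1 + 1.72 × 0.56/0.27 = 4.567.
Sorption retards both mechanisms: v_R = v/R = 0.01136 m/day, D_R = D/R = 0.005168 m²/day.
Peak time from v_R²t² + 2D_R t − x² = 0: t = (√(D_R² + v_R²x²) − D_R)/v_R².
√(D_R² + v_R²x²) = √(0.005168² + 0.01136² × 25.3²) = 0.2875; v_R² = 0.0001290.
t = (0.2875 − 0.005168)/0.0001290 = 2190 days.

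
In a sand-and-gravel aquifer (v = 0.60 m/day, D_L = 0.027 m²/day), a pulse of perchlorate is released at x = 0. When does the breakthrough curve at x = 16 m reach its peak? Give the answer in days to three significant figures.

26.6 days

For the 1D instantaneous-source solution, setting ∂C/∂t = 0 at fixed x gives v²t² + 2Dt − x² = 0, so t = (√(D² + v²x²) − D)/v².
√(D² + v²x²) = √(0.027² + 0.60² × 16²) = 9.600; v² = 0.36.
t = (9.600 − 0.027)/0.36 = 26.6 days (vs. the pure-advection estimate x/v = 26.7 d).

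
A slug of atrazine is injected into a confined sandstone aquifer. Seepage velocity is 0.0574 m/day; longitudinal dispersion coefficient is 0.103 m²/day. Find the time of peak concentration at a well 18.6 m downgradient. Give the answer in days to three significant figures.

For the 1D instantaneous-source solution, setting ∂C/∂t = 0 at fixed x gives v²t² + 2Dt − x² = 0, so t = (√(D² + v²x²) − D)/v².
√(D² + v²x²) = √(0.103² + 0.0574² × 18.6²) = 1.073; v² = 0.00329476.
t = (1.073 − 0.103)/0.00329476 = 294 days (vs. the pure-advection estimate x/v = 324 d).

294 days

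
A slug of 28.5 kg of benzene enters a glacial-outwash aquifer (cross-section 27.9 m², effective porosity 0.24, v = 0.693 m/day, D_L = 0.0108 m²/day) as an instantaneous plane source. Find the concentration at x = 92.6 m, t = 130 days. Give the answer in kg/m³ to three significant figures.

For an instantaneous plane source, C(x,t) = M/(n_e·A·√(4πDt)) · exp(−(x−vt)²/(4Dt)), with n_e·A the pore (flow) area.
Plume center vt = 0.693 × 130 = 90.09 m, so the well at 92.6 m is 2.51 m downgradient of the peak.
√(4πDt) = 4.200 m, giving peak height M/(n_e·A·√(4πDt)) = 28.5/(0.24 × 27.9 × 4.200) = 1.013 kg/m³.
(x−vt)²/(4Dt) = (2.51)²/(4 × 0.0108 × 130) = 1.122; exp(−1.122) = 0.3256.
C = 1.013 × 0.3256 = 0.330 kg/m³.

0.330 kg/m³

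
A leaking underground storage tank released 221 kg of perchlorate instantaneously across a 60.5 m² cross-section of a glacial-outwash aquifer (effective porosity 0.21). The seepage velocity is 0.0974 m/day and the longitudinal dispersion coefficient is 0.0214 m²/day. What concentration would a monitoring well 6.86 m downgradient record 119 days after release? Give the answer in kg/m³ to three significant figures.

0.342 kg/m³

For an instantaneous plane source, C(x,t) = M/(n_e·A·√(4πDt)) · exp(−(x−vt)²/(4Dt)), with n_e·A the pore (flow) area.
Plume center vt = 0.0974 × 119 = 11.5906 m, so the well at 6.86 m is 4.7306 m upgradient of the peak.
√(4πDt) = 5.657 m, giving peak height M/(n_e·A·√(4πDt)) = 221/(0.21 × 60.5 × 5.657) = 3.075 kg/m³.
(x−vt)²/(4Dt) = (-4.7306)²/(4 × 0.0214 × 119) = 2.197; exp(−2.197) = 0.1111.
C = 3.075 × 0.1111 = 0.342 kg/m³.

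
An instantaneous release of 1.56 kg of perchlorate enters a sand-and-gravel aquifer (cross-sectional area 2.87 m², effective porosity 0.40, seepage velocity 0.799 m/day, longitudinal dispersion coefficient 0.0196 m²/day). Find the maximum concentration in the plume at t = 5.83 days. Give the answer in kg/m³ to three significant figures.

1.13 kg/m³

The peak of an instantaneous 1D plume sits at x = vt; there the Gaussian factor is 1 and C_max = M/(n_e·A·√(4πDt)), where n_e·A is the pore area the mass is dissolved in.
√(4πDt) = √(4π × 0.0196 × 5.83) = 1.198 m, so C_max = 1.56/(0.40 × 2.87 × 1.198) = 1.13 kg/m³.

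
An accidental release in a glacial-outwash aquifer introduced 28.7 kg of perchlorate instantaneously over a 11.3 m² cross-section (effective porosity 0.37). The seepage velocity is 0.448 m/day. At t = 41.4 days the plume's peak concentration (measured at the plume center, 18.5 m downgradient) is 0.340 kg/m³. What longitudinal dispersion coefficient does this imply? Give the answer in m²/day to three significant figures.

At the plume center C_max = M/(n_e·A·√(4πDt)), so D = M²/(4πt·(n_e·A·C_max)²).
n_e·A·C_max = 0.37 × 11.3 × 0.340 = 1.422 kg/m.
D = 28.7²/(4π × 41.4 × 1.422²) = 0.783 m²/day.

0.783 m²/day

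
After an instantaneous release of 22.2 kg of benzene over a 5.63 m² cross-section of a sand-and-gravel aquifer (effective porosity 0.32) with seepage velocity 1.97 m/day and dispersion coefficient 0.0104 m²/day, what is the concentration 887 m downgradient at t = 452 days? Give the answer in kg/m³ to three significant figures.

0.854 kg/m³

For an instantaneous plane source, C(x,t) = M/(n_e·A·√(4πDt)) · exp(−(x−vt)²/(4Dt)), with n_e·A the pore (flow) area.
Plume center vt = 1.97 × 452 = 890.44 m, so the well at 887 m is 3.44 m upgradient of the peak.
√(4πDt) = 7.686 m, giving peak height M/(n_e·A·√(4πDt)) = 22.2/(0.32 × 5.63 × 7.686) = 1.603 kg/m³.
(x−vt)²/(4Dt) = (-3.44)²/(4 × 0.0104 × 452) = 0.6293; exp(−0.6293) = 0.5330.
C = 1.603 × 0.5330 = 0.854 kg/m³.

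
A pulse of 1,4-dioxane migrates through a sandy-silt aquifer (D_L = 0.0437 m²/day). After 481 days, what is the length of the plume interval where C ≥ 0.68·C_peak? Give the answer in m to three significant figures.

The plume is Gaussian with σ = √(2Dt) = √(2 × 0.0437 × 481) = 6.484 m.
C/C_peak = exp(−Δx²/(2σ²)) = 0.68 ⇒ Δx = σ·√(−2 ln 0.68) = 6.484 × 0.8783 = 5.695 m.
Width = 2Δx = 11.4 m.

11.4 m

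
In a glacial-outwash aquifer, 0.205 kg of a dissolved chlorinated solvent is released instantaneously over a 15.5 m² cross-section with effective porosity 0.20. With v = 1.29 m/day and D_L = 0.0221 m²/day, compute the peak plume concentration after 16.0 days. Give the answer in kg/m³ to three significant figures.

0.0314 kg/m³

The peak of an instantaneous 1D plume sits at x = vt; there the Gaussian factor is 1 and C_max = M/(n_e·A·√(4πDt)), where n_e·A is the pore area the mass is dissolved in.
√(4πDt) = √(4π × 0.0221 × 16.0) = 2.108 m, so C_max = 0.205/(0.20 × 15.5 × 2.108) = 0.0314 kg/m³.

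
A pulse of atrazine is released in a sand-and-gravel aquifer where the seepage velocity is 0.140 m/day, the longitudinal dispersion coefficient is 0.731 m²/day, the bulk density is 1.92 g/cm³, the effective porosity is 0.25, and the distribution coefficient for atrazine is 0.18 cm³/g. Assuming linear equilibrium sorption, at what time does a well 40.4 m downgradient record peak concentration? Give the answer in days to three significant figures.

Retardation factor R = 1 + ρ_b·K_d/n = 1 + 1.92 × 0.18/0.25 = 2.382.
Sorption retards both mechanisms: v_R = v/R = 0.05877 m/day, D_R = D/R = 0.3069 m²/day.
Peak time from v_R²t² + 2D_R t − x² = 0: t = (√(D_R² + v_R²x²) − D_R)/v_R².
√(D_R² + v_R²x²) = √(0.3069² + 0.05877² × 40.4²) = 2.394; v_R² = 0.003454.
t = (2.394 − 0.3069)/0.003454 = 604 days.

604 days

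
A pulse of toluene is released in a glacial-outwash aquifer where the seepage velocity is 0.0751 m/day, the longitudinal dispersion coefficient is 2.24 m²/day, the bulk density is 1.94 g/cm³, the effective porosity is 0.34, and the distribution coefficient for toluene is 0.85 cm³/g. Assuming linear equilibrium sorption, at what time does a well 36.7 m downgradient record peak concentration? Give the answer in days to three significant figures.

1360 days

Retardation factor R = 1 + ρ_b·K_d/n = 1 + 1.94 × 0.85/0.34 = 5.850.
Sorption retards both mechanisms: v_R = v/R = 0.01284 m/day, D_R = D/R = 0.3829 m²/day.
Peak time from v_R²t² + 2D_R t − x² = 0: t = (√(D_R² + v_R²x²) − D_R)/v_R².
√(D_R² + v_R²x²) = √(0.3829² + 0.01284² × 36.7²) = 0.6072; v_R² = 0.0001649.
t = (0.6072 − 0.3829)/0.0001649 = 1360 days.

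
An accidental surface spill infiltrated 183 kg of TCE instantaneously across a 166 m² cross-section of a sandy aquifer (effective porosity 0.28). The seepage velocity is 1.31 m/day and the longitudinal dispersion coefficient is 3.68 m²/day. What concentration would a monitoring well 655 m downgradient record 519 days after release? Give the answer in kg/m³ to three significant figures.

0.0234 kg/m³

For an instantaneous plane source, C(x,t) = M/(n_e·A·√(4πDt)) · exp(−(x−vt)²/(4Dt)), with n_e·A the pore (flow) area.
Plume center vt = 1.31 × 519 = 679.89 m, so the well at 655 m is 24.89 m upgradient of the peak.
√(4πDt) = 154.9 m, giving peak height M/(n_e·A·√(4πDt)) = 183/(0.28 × 166 × 154.9) = 0.02542 kg/m³.
(x−vt)²/(4Dt) = (-24.89)²/(4 × 3.68 × 519) = 0.08109; exp(−0.08109) = 0.9221.
C = 0.02542 × 0.9221 = 0.0234 kg/m³.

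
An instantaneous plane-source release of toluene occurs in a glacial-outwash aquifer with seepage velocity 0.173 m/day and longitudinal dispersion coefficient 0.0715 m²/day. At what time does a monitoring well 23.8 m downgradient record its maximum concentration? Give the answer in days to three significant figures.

For the 1D instantaneous-source solution, setting ∂C/∂t = 0 at fixed x gives v²t² + 2Dt − x² = 0, so t = (√(D² + v²x²) − D)/v².
√(D² + v²x²) = √(0.0715² + 0.173² × 23.8²) = 4.118; v² = 0.029929.
t = (4.118 − 0.0715)/0.029929 = 135 days (vs. the pure-advection estimate x/v = 138 d).

135 days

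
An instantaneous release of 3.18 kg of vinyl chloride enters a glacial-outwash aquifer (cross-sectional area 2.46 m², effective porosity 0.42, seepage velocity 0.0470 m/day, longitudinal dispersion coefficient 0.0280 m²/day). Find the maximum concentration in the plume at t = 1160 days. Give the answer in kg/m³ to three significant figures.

The peak of an instantaneous 1D plume sits at x = vt; there the Gaussian factor is 1 and C_max = M/(n_e·A·√(4πDt)), where n_e·A is the pore area the mass is dissolved in.
√(4πDt) = √(4π × 0.0280 × 1160) = 20.20 m, so C_max = 3.18/(0.42 × 2.46 × 20.20) = 0.152 kg/m³.

0.152 kg/m³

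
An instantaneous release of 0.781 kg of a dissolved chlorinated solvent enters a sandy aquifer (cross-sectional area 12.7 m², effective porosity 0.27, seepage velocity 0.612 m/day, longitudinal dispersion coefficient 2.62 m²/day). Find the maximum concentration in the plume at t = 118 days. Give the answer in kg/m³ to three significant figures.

0.00365 kg/m³

The peak of an instantaneous 1D plume sits at x = vt; there the Gaussian factor is 1 and C_max = M/(n_e·A·√(4πDt)), where n_e·A is the pore area the mass is dissolved in.
√(4πDt) = √(4π × 2.62 × 118) = 62.33 m, so C_max = 0.781/(0.27 × 12.7 × 62.33) = 0.00365 kg/m³.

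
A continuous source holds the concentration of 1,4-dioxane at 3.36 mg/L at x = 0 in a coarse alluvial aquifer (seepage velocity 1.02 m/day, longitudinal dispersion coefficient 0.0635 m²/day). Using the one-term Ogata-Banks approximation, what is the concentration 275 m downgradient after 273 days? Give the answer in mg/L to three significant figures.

For a continuous step input, C/C₀ ≈ ½·erfc((x−vt)/(2√(Dt))).
vt = 1.02 × 273 = 278.46 m and 2√(Dt) = 2√(0.0635 × 273) = 8.327 m.
Argument (x−vt)/(2√(Dt)) = (275 − 278.46)/8.327 = -0.4155; ½·erfc(-0.4155) = 0.7216.
C = 3.36 × 0.7216 = 2.42 mg/L.

2.42 mg/L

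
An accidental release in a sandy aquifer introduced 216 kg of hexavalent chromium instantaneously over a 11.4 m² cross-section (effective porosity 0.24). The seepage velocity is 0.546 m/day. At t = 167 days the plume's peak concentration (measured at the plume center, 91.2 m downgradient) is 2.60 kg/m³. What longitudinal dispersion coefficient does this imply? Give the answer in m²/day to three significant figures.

0.439 m²/day

At the plume center C_max = M/(n_e·A·√(4πDt)), so D = M²/(4πt·(n_e·A·C_max)²).
n_e·A·C_max = 0.24 × 11.4 × 2.60 = 7.114 kg/m.
D = 216²/(4π × 167 × 7.114²) = 0.439 m²/day.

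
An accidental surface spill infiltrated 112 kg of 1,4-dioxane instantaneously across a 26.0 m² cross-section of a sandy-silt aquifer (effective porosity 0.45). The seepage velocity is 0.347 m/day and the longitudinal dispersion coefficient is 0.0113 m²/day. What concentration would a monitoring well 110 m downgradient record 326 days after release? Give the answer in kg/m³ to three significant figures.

For an instantaneous plane source, C(x,t) = M/(n_e·A·√(4πDt)) · exp(−(x−vt)²/(4Dt)), with n_e·A the pore (flow) area.
Plume center vt = 0.347 × 326 = 113.122 m, so the well at 110 m is 3.122 m upgradient of the peak.
√(4πDt) = 6.804 m, giving peak height M/(n_e·A·√(4πDt)) = 112/(0.45 × 26.0 × 6.804) = 1.407 kg/m³.
(x−vt)²/(4Dt) = (-3.122)²/(4 × 0.0113 × 326) = 0.6615; exp(−0.6615) = 0.5161.
C = 1.407 × 0.5161 = 0.726 kg/m³.

0.726 kg/m³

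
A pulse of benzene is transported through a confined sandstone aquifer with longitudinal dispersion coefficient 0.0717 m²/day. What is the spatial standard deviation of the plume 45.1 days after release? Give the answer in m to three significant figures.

2.54 m

Dispersive spreading gives a Gaussian with σ² = 2Dt; advection only shifts the center.
σ = √(2 × 0.0717 × 45.1) = 2.54 m.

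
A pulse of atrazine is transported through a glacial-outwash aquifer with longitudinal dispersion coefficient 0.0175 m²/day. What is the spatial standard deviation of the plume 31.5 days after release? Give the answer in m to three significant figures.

Dispersive spreading gives a Gaussian with σ² = 2Dt; advection only shifts the center.
σ = √(2 × 0.0175 × 31.5) = 1.05 m.

1.05 m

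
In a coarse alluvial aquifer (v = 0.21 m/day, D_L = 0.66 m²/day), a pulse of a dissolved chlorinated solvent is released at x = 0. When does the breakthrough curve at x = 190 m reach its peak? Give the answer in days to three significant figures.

890 days

For the 1D instantaneous-source solution, setting ∂C/∂t = 0 at fixed x gives v²t² + 2Dt − x² = 0, so t = (√(D² + v²x²) − D)/v².
√(D² + v²x²) = √(0.66² + 0.21² × 190²) = 39.91; v² = 0.0441.
t = (39.91 − 0.66)/0.0441 = 890 days (vs. the pure-advection estimate x/v = 905 d).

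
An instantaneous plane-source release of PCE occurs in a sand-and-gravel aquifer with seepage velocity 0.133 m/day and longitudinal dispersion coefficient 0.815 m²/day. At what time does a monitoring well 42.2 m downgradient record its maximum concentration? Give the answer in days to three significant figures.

275 days

For the 1D instantaneous-source solution, setting ∂C/∂t = 0 at fixed x gives v²t² + 2Dt − x² = 0, so t = (√(D² + v²x²) − D)/v².
√(D² + v²x²) = √(0.815² + 0.133² × 42.2²) = 5.671; v² = 0.017689.
t = (5.671 − 0.815)/0.017689 = 275 days (vs. the pure-advection estimate x/v = 317 d).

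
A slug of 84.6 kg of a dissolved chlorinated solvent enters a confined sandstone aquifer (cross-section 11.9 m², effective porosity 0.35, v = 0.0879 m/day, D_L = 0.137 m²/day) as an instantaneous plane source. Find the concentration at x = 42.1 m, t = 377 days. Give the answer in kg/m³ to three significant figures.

For an instantaneous plane source, C(x,t) = M/(n_e·A·√(4πDt)) · exp(−(x−vt)²/(4Dt)), with n_e·A the pore (flow) area.
Plume center vt = 0.0879 × 377 = 33.1383 m, so the well at 42.1 m is 8.9617 m downgradient of the peak.
√(4πDt) = 25.48 m, giving peak height M/(n_e·A·√(4πDt)) = 84.6/(0.35 × 11.9 × 25.48) = 0.7972 kg/m³.
(x−vt)²/(4Dt) = (8.9617)²/(4 × 0.137 × 377) = 0.3887; exp(−0.3887) = 0.6779.
C = 0.7972 × 0.6779 = 0.540 kg/m³.

0.540 kg/m³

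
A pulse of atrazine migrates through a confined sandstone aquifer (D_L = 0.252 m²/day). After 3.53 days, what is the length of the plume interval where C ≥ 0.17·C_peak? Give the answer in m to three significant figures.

5.02 m

The plume is Gaussian with σ = √(2Dt) = √(2 × 0.252 × 3.53) = 1.334 m.
C/C_peak = exp(−Δx²/(2σ²)) = 0.17 ⇒ Δx = σ·√(−2 ln 0.17) = 1.334 × 1.883 = 2.512 m.
Width = 2Δx = 5.02 m.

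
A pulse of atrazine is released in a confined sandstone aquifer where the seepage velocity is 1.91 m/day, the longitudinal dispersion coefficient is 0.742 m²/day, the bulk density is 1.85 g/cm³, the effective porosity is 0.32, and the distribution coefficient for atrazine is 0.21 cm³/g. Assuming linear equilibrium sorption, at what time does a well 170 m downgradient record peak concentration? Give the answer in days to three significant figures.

197 days

Retardation factor R = 1 + ρ_b·K_d/n = 1 + 1.85 × 0.21/0.32 = 2.214.
Sorption retards both mechanisms: v_R = v/R = 0.8627 m/day, D_R = D/R = 0.3351 m²/day.
Peak time from v_R²t² + 2D_R t − x² = 0: t = (√(D_R² + v_R²x²) − D_R)/v_R².
√(D_R² + v_R²x²) = √(0.3351² + 0.8627² × 170²) = 146.7; v_R² = 0.7443.
t = (146.7 − 0.3351)/0.7443 = 197 days.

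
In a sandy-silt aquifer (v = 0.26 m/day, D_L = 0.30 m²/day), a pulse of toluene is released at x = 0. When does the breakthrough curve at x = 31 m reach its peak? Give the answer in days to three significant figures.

For the 1D instantaneous-source solution, setting ∂C/∂t = 0 at fixed x gives v²t² + 2Dt − x² = 0, so t = (√(D² + v²x²) − D)/v².
√(D² + v²x²) = √(0.30² + 0.26² × 31²) = 8.066; v² = 0.0676.
t = (8.066 − 0.30)/0.0676 = 115 days (vs. the pure-advection estimate x/v = 119 d).

115 days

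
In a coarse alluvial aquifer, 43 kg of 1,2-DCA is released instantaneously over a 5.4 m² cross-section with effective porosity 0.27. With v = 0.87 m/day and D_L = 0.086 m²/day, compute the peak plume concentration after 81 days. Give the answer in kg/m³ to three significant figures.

3.15 kg/m³

The peak of an instantaneous 1D plume sits at x = vt; there the Gaussian factor is 1 and C_max = M/(n_e·A·√(4πDt)), where n_e·A is the pore area the mass is dissolved in.
√(4πDt) = √(4π × 0.086 × 81) = 9.356 m, so C_max = 43/(0.27 × 5.4 × 9.356) = 3.15 kg/m³.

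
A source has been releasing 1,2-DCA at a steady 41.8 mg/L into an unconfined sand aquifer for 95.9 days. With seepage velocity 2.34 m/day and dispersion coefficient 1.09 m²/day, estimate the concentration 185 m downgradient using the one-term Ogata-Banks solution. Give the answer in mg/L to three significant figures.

41.7 mg/L

For a continuous step input, C/C₀ ≈ ½·erfc((x−vt)/(2√(Dt))).
vt = 2.34 × 95.9 = 224.406 m and 2√(Dt) = 2√(1.09 × 95.9) = 20.45 m.
Argument (x−vt)/(2√(Dt)) = (185 − 224.406)/20.45 = -1.927; ½·erfc(-1.927) = 0.9968.
C = 41.8 × 0.9968 = 41.7 mg/L.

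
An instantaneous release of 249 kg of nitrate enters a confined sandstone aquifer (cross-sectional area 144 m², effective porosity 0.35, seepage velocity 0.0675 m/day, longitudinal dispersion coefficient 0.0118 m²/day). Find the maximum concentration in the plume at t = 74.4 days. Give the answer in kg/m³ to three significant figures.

The peak of an instantaneous 1D plume sits at x = vt; there the Gaussian factor is 1 and C_max = M/(n_e·A·√(4πDt)), where n_e·A is the pore area the mass is dissolved in.
√(4πDt) = √(4π × 0.0118 × 74.4) = 3.321 m, so C_max = 249/(0.35 × 144 × 3.321) = 1.49 kg/m³.

1.49 kg/m³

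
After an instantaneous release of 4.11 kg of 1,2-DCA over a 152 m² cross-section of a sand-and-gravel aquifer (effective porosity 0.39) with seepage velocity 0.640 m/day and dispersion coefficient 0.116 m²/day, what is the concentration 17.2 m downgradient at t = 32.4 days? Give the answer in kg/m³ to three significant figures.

0.00439 kg/m³

For an instantaneous plane source, C(x,t) = M/(n_e·A·√(4πDt)) · exp(−(x−vt)²/(4Dt)), with n_e·A the pore (flow) area.
Plume center vt = 0.640 × 32.4 = 20.736 m, so the well at 17.2 m is 3.536 m upgradient of the peak.
√(4πDt) = 6.872 m, giving peak height M/(n_e·A·√(4πDt)) = 4.11/(0.39 × 152 × 6.872) = 0.01009 kg/m³.
(x−vt)²/(4Dt) = (-3.536)²/(4 × 0.116 × 32.4) = 0.8317; exp(−0.8317) = 0.4353.
C = 0.01009 × 0.4353 = 0.00439 kg/m³.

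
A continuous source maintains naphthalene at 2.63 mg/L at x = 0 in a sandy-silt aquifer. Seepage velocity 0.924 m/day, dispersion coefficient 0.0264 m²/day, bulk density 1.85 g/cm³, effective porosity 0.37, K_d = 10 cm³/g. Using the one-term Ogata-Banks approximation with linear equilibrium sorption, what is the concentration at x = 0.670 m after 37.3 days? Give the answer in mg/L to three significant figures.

Retardation factor R = 1 + ρ_b·K_d/n = 1 + 1.85 × 10/0.37 = 51.00.
Sorption retards both mechanisms: v_R = v/R = 0.01812 m/day, D_R = D/R = 0.0005176 m²/day.
v_R·t = 0.01812 × 37.3 = 0.675876 m; 2√(D_R t) = 0.2779 m; argument = (0.670 − 0.675876)/0.2779 = -0.02114.
C = C₀ × ½·erfc(-0.02114) = 2.63 × 0.5119 = 1.35 mg/L.

1.35 mg/L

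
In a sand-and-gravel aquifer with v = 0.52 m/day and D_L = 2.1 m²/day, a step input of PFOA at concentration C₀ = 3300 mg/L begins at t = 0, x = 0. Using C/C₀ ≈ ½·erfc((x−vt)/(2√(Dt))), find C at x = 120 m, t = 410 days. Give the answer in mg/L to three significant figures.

3260 mg/L

For a continuous step input, C/C₀ ≈ ½·erfc((x−vt)/(2√(Dt))).
vt = 0.52 × 410 = 213.2 m and 2√(Dt) = 2√(2.1 × 410) = 58.69 m.
Argument (x−vt)/(2√(Dt)) = (120 − 213.2)/58.69 = -1.588; ½·erfc(-1.588) = 0.9876.
C = 3300 × 0.9876 = 3260 mg/L.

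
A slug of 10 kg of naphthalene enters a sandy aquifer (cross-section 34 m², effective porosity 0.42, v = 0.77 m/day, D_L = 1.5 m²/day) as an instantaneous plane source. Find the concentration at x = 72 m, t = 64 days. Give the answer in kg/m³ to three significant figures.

For an instantaneous plane source, C(x,t) = M/(n_e·A·√(4πDt)) · exp(−(x−vt)²/(4Dt)), with n_e·A the pore (flow) area.
Plume center vt = 0.77 × 64 = 49.28 m, so the well at 72 m is 22.72 m downgradient of the peak.
√(4πDt) = 34.73 m, giving peak height M/(n_e·A·√(4πDt)) = 10/(0.42 × 34 × 34.73) = 0.02016 kg/m³.
(x−vt)²/(4Dt) = (22.72)²/(4 × 1.5 × 64) = 1.344; exp(−1.344) = 0.2608.
C = 0.02016 × 0.2608 = 0.00526 kg/m³.

0.00526 kg/m³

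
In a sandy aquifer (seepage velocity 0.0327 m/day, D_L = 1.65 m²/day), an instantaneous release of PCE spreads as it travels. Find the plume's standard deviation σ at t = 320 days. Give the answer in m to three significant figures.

Dispersive spreading gives a Gaussian with σ² = 2Dt; advection only shifts the center.
σ = √(2 × 1.65 × 320) = 32.5 m.

32.5 m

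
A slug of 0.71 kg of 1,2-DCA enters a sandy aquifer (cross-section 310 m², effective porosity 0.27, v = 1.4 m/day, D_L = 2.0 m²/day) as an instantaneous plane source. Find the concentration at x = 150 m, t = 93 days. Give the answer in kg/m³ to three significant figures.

0.000104 kg/m³

For an instantaneous plane source, C(x,t) = M/(n_e·A·√(4πDt)) · exp(−(x−vt)²/(4Dt)), with n_e·A the pore (flow) area.
Plume center vt = 1.4 × 93 = 130.2 m, so the well at 150 m is 19.8 m downgradient of the peak.
√(4πDt) = 48.35 m, giving peak height M/(n_e·A·√(4πDt)) = 0.71/(0.27 × 310 × 48.35) = 0.0001754 kg/m³.
(x−vt)²/(4Dt) = (19.8)²/(4 × 2.0 × 93) = 0.5269; exp(−0.5269) = 0.5904.
C = 0.0001754 × 0.5904 = 0.000104 kg/m³.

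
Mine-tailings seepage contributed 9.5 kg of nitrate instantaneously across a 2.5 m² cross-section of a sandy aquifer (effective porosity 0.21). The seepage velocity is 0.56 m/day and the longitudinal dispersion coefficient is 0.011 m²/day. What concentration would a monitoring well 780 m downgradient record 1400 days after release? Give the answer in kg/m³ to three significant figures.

1.00 kg/m³

For an instantaneous plane source, C(x,t) = M/(n_e·A·√(4πDt)) · exp(−(x−vt)²/(4Dt)), with n_e·A the pore (flow) area.
Plume center vt = 0.56 × 1400 = 784 m, so the well at 780 m is 4 m upgradient of the peak.
√(4πDt) = 13.91 m, giving peak height M/(n_e·A·√(4πDt)) = 9.5/(0.21 × 2.5 × 13.91) = 1.301 kg/m³.
(x−vt)²/(4Dt) = (-4)²/(4 × 0.011 × 1400) = 0.2597; exp(−0.2597) = 0.7713.
C = 1.301 × 0.7713 = 1.00 kg/m³.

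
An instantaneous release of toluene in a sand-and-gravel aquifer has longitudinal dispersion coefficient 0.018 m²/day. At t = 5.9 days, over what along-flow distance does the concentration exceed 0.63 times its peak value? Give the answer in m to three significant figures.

0.886 m

The plume is Gaussian with σ = √(2Dt) = √(2 × 0.018 × 5.9) = 0.4609 m.
C/C_peak = exp(−Δx²/(2σ²)) = 0.63 ⇒ Δx = σ·√(−2 ln 0.63) = 0.4609 × 0.9613 = 0.4431 m.
Width = 2Δx = 0.886 m.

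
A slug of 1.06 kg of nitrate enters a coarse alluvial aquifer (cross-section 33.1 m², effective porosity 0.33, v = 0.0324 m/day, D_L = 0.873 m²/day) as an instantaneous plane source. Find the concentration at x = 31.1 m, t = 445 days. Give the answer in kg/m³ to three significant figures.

0.00116 kg/m³

For an instantaneous plane source, C(x,t) = M/(n_e·A·√(4πDt)) · exp(−(x−vt)²/(4Dt)), with n_e·A the pore (flow) area.
Plume center vt = 0.0324 × 445 = 14.418 m, so the well at 31.1 m is 16.682 m downgradient of the peak.
√(4πDt) = 69.87 m, giving peak height M/(n_e·A·√(4πDt)) = 1.06/(0.33 × 33.1 × 69.87) = 0.001389 kg/m³.
(x−vt)²/(4Dt) = (16.682)²/(4 × 0.873 × 445) = 0.1791; exp(−0.1791) = 0.8360.
C = 0.001389 × 0.8360 = 0.00116 kg/m³.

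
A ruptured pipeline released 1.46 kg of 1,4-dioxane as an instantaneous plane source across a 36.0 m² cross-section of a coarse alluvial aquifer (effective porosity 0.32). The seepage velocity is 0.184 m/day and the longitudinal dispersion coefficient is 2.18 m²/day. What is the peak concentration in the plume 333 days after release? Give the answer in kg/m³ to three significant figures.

0.00133 kg/m³

The peak of an instantaneous 1D plume sits at x = vt; there the Gaussian factor is 1 and C_max = M/(n_e·A·√(4πDt)), where n_e·A is the pore area the mass is dissolved in.
√(4πDt) = √(4π × 2.18 × 333) = 95.51 m, so C_max = 1.46/(0.32 × 36.0 × 95.51) = 0.00133 kg/m³.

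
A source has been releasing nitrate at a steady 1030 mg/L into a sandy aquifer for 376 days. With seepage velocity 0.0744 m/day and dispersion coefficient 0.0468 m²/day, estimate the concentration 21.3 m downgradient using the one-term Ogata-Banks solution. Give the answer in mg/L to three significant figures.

896 mg/L

For a continuous step input, C/C₀ ≈ ½·erfc((x−vt)/(2√(Dt))).
vt = 0.0744 × 376 = 27.9744 m and 2√(Dt) = 2√(0.0468 × 376) = 8.390 m.
Argument (x−vt)/(2√(Dt)) = (21.3 − 27.9744)/8.390 = -0.7955; ½·erfc(-0.7955) = 0.8697.
C = 1030 × 0.8697 = 896 mg/L.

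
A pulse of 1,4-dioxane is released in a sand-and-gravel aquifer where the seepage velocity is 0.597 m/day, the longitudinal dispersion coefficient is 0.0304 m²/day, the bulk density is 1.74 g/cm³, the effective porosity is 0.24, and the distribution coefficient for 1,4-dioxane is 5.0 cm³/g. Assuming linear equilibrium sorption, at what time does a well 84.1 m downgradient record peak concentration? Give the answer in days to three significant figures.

5240 days

Retardation factor R = 1 + ρ_b·K_d/n = 1 + 1.74 × 5.0/0.24 = 37.25.
Sorption retards both mechanisms: v_R = v/R = 0.01603 m/day, D_R = D/R = 0.0008161 m²/day.
Peak time from v_R²t² + 2D_R t − x² = 0: t = (√(D_R² + v_R²x²) − D_R)/v_R².
√(D_R² + v_R²x²) = √(0.0008161² + 0.01603² × 84.1²) = 1.348; v_R² = 0.0002570.
t = (1.348 − 0.0008161)/0.0002570 = 5240 days.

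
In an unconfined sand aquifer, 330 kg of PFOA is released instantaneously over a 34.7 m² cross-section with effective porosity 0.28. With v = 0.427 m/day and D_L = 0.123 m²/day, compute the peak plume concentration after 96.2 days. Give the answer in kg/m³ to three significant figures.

2.79 kg/m³

The peak of an instantaneous 1D plume sits at x = vt; there the Gaussian factor is 1 and C_max = M/(n_e·A·√(4πDt)), where n_e·A is the pore area the mass is dissolved in.
√(4πDt) = √(4π × 0.123 × 96.2) = 12.19 m, so C_max = 330/(0.28 × 34.7 × 12.19) = 2.79 kg/m³.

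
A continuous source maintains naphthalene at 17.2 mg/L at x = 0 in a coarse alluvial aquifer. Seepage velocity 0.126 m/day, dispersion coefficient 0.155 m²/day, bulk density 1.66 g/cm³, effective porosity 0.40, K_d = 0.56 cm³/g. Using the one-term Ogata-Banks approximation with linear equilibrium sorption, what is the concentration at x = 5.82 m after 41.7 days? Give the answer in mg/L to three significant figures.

Retardation factor R = 1 + ρ_b·K_d/n = 1 + 1.66 × 0.56/0.40 = 3.324.
Sorption retards both mechanisms: v_R = v/R = 0.03791 m/day, D_R = D/R = 0.04663 m²/day.
v_R·t = 0.03791 × 41.7 = 1.580847 m; 2√(D_R t) = 2.789 m; argument = (5.82 − 1.580847)/2.789 = 1.520.
C = C₀ × ½·erfc(1.520) = 17.2 × 0.01579 = 0.272 mg/L.

0.272 mg/L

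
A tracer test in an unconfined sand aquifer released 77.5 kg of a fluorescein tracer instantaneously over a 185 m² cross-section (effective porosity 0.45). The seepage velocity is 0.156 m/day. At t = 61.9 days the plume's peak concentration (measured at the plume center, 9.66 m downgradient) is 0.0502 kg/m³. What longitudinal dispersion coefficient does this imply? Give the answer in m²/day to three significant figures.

At the plume center C_max = M/(n_e·A·√(4πDt)), so D = M²/(4πt·(n_e·A·C_max)²).
n_e·A·C_max = 0.45 × 185 × 0.0502 = 4.179 kg/m.
D = 77.5²/(4π × 61.9 × 4.179²) = 0.442 m²/day.

0.442 m²/day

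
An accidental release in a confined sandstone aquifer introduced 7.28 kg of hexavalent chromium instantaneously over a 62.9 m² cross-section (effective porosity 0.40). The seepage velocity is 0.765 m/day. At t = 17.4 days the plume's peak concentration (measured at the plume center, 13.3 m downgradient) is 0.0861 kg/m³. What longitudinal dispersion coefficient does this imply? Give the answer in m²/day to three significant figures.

0.0517 m²/day

At the plume center C_max = M/(n_e·A·√(4πDt)), so D = M²/(4πt·(n_e·A·C_max)²).
n_e·A·C_max = 0.40 × 62.9 × 0.0861 = 2.166 kg/m.
D = 7.28²/(4π × 17.4 × 2.166²) = 0.0517 m²/day.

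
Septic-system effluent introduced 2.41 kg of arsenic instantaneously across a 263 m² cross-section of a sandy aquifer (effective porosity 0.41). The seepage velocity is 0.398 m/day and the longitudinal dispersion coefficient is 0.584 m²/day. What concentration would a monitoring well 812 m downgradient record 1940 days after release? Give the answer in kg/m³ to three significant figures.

For an instantaneous plane source, C(x,t) = M/(n_e·A·√(4πDt)) · exp(−(x−vt)²/(4Dt)), with n_e·A the pore (flow) area.
Plume center vt = 0.398 × 1940 = 772.12 m, so the well at 812 m is 39.88 m downgradient of the peak.
√(4πDt) = 119.3 m, giving peak height M/(n_e·A·√(4πDt)) = 2.41/(0.41 × 263 × 119.3) = 0.0001873 kg/m³.
(x−vt)²/(4Dt) = (39.88)²/(4 × 0.584 × 1940) = 0.3509; exp(−0.3509) = 0.7041.
C = 0.0001873 × 0.7041 = 0.000132 kg/m³.

0.000132 kg/m³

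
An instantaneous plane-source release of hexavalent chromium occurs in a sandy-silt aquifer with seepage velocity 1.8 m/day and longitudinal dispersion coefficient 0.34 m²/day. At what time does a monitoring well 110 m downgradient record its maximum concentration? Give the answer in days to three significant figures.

61.0 days

For the 1D instantaneous-source solution, setting ∂C/∂t = 0 at fixed x gives v²t² + 2Dt − x² = 0, so t = (√(D² + v²x²) − D)/v².
√(D² + v²x²) = √(0.34² + 1.8² × 110²) = 198.0; v² = 3.24.
t = (198.0 − 0.34)/3.24 = 61.0 days (vs. the pure-advection estimate x/v = 61.1 d).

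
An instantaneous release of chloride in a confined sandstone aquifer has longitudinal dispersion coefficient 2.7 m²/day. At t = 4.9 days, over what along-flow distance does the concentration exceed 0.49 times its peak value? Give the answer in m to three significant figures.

12.3 m

The plume is Gaussian with σ = √(2Dt) = √(2 × 2.7 × 4.9) = 5.144 m.
C/C_peak = exp(−Δx²/(2σ²)) = 0.49 ⇒ Δx = σ·√(−2 ln 0.49) = 5.144 × 1.194 = 6.142 m.
Width = 2Δx = 12.3 m.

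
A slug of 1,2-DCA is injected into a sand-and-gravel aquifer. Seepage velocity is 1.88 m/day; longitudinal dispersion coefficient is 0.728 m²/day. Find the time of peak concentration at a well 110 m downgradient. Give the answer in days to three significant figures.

For the 1D instantaneous-source solution, setting ∂C/∂t = 0 at fixed x gives v²t² + 2Dt − x² = 0, so t = (√(D² + v²x²) − D)/v².
√(D² + v²x²) = √(0.728² + 1.88² × 110²) = 206.8; v² = 3.5344.
t = (206.8 − 0.728)/3.5344 = 58.3 days (vs. the pure-advection estimate x/v = 58.5 d).

58.3 days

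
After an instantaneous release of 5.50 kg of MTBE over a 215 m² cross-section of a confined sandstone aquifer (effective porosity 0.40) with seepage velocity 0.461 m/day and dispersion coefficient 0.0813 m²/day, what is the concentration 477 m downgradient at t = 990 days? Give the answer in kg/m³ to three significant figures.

0.000538 kg/m³

For an instantaneous plane source, C(x,t) = M/(n_e·A·√(4πDt)) · exp(−(x−vt)²/(4Dt)), with n_e·A the pore (flow) area.
Plume center vt = 0.461 × 990 = 456.39 m, so the well at 477 m is 20.61 m downgradient of the peak.
√(4πDt) = 31.80 m, giving peak height M/(n_e·A·√(4πDt)) = 5.50/(0.40 × 215 × 31.80) = 0.002011 kg/m³.
(x−vt)²/(4Dt) = (20.61)²/(4 × 0.0813 × 990) = 1.319; exp(−1.319) = 0.2674.
C = 0.002011 × 0.2674 = 0.000538 kg/m³.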